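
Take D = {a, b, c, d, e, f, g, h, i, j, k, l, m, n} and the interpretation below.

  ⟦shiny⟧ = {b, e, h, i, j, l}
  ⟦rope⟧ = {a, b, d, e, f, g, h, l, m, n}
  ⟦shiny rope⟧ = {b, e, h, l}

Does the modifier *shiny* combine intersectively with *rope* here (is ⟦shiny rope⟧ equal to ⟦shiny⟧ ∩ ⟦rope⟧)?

⟦shiny⟧ ∩ ⟦rope⟧ = {b, e, h, i, j, l} ∩ {a, b, d, e, f, g, h, l, m, n} = {b, e, h, l}
Observed ⟦shiny rope⟧ = {b, e, h, l}.
These coincide, so the modifier is intersective here.

yes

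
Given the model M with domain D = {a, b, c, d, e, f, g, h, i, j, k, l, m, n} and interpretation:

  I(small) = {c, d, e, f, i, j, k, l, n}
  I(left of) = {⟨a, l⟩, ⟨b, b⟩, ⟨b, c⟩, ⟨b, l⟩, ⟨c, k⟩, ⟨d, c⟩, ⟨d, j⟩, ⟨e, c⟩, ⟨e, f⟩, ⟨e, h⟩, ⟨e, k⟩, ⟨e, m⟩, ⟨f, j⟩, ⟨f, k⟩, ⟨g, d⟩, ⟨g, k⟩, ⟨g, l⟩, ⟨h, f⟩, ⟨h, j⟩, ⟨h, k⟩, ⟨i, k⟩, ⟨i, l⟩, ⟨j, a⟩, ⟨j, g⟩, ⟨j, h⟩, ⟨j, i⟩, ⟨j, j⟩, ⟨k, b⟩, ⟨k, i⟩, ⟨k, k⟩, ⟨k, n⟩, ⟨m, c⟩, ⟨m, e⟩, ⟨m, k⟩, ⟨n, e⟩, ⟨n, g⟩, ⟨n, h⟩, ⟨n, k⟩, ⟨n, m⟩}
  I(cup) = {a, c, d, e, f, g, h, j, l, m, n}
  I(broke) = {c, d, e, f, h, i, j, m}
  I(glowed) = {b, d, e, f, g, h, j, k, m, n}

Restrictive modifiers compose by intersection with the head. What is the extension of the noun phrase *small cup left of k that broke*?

⟦left of k⟧ = {x : ⟨x, k⟩ ∈ ⟦left of⟧} = {c, e, f, g, h, i, k, m, n}
⟦that broke⟧ = ⟦broke⟧ = {c, d, e, f, h, i, j, m}
⟦cup⟧ = {a, c, d, e, f, g, h, j, l, m, n}
… ∩ ⟦left of k⟧ = {a, c, d, e, f, g, h, j, l, m, n} ∩ {c, e, f, g, h, i, k, m, n} = {c, e, f, g, h, m, n}
… ∩ ⟦that broke⟧ = {c, e, f, g, h, m, n} ∩ {c, d, e, f, h, i, j, m} = {c, e, f, h, m}
… ∩ ⟦small⟧ = {c, e, f, h, m} ∩ {c, d, e, f, i, j, k, l, n} = {c, e, f}
So ⟦small cup left of k that broke⟧ = {c, e, f}.

{c, e, f}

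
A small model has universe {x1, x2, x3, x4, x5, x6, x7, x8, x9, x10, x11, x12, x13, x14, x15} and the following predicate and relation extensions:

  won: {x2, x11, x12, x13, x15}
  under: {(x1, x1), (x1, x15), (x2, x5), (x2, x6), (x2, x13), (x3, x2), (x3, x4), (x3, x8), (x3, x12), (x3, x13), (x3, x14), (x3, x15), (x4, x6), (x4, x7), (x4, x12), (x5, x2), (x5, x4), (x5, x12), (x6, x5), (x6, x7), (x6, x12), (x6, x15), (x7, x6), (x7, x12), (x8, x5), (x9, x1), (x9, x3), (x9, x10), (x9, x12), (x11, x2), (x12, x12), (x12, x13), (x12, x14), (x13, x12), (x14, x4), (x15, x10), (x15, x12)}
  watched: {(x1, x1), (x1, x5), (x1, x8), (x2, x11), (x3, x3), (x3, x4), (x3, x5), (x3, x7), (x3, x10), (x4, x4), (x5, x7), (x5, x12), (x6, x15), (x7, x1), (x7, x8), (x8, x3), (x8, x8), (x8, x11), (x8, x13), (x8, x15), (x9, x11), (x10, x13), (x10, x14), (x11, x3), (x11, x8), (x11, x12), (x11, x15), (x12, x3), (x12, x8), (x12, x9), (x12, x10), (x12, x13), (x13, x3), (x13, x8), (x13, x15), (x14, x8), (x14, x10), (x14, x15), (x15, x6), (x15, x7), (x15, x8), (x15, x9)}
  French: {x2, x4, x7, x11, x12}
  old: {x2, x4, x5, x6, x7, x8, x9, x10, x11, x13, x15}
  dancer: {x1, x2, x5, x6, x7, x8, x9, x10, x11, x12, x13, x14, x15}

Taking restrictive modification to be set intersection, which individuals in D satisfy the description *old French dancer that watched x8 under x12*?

{x7}

⟦that watched x8⟧ = {x : ⟨x, x8⟩ ∈ ⟦watched⟧} = {x1, x7, x8, x11, x12, x13, x14, x15}
⟦under x12⟧ = {x : ⟨x, x12⟩ ∈ ⟦under⟧} = {x3, x4, x5, x6, x7, x9, x12, x13, x15}
⟦dancer⟧ = {x1, x2, x5, x6, x7, x8, x9, x10, x11, x12, x13, x14, x15}
… ∩ ⟦that watched x8⟧ = {x1, x2, x5, x6, x7, x8, x9, x10, x11, x12, x13, x14, x15} ∩ {x1, x7, x8, x11, x12, x13, x14, x15} = {x1, x7, x8, x11, x12, x13, x14, x15}
… ∩ ⟦under x12⟧ = {x1, x7, x8, x11, x12, x13, x14, x15} ∩ {x3, x4, x5, x6, x7, x9, x12, x13, x15} = {x7, x12, x13, x15}
… ∩ ⟦old⟧ = {x7, x12, x13, x15} ∩ {x2, x4, x5, x6, x7, x8, x9, x10, x11, x13, x15} = {x7, x13, x15}
… ∩ ⟦French⟧ = {x7, x13, x15} ∩ {x2, x4, x7, x11, x12} = {x7}
So ⟦old French dancer that watched x8 under x12⟧ = {x7}.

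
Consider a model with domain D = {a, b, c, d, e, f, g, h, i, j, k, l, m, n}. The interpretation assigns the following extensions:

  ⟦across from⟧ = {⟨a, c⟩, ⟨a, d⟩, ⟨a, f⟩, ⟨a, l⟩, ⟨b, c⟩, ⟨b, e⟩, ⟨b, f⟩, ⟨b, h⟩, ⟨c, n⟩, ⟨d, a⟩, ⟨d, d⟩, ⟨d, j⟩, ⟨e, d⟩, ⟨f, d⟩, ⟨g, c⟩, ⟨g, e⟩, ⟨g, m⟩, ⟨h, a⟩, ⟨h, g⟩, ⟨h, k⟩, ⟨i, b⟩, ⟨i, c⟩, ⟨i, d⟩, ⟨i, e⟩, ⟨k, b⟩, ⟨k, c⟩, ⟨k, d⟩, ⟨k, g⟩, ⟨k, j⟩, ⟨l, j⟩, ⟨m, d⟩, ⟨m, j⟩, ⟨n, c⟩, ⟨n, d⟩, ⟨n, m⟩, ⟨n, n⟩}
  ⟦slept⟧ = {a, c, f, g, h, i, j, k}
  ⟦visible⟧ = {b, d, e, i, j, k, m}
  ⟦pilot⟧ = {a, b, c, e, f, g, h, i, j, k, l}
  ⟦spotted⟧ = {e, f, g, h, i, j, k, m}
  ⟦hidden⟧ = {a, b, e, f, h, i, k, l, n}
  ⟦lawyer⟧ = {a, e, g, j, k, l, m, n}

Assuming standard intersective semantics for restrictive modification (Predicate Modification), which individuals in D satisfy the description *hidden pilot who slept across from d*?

⟦who slept⟧ = ⟦slept⟧ = {a, c, f, g, h, i, j, k}
⟦across from d⟧ = {x : ⟨x, d⟩ ∈ ⟦across from⟧} = {a, d, e, f, i, k, m, n}
⟦pilot⟧ = {a, b, c, e, f, g, h, i, j, k, l}
… ∩ ⟦who slept⟧ = {a, b, c, e, f, g, h, i, j, k, l} ∩ {a, c, f, g, h, i, j, k} = {a, c, f, g, h, i, j, k}
… ∩ ⟦across from d⟧ = {a, c, f, g, h, i, j, k} ∩ {a, d, e, f, i, k, m, n} = {a, f, i, k}
… ∩ ⟦hidden⟧ = {a, f, i, k} ∩ {a, b, e, f, h, i, k, l, n} = {a, f, i, k}
So ⟦hidden pilot who slept across from d⟧ = {a, f, i, k}.

{a, f, i, k}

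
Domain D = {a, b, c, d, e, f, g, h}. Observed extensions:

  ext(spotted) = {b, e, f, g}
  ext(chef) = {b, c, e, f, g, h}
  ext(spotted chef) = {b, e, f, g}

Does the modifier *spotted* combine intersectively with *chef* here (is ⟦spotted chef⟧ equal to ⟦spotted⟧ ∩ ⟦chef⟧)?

yes

⟦spotted⟧ ∩ ⟦chef⟧ = {b, e, f, g} ∩ {b, c, e, f, g, h} = {b, e, f, g}
Observed ⟦spotted chef⟧ = {b, e, f, g}.
These coincide, so the modifier is intersective here.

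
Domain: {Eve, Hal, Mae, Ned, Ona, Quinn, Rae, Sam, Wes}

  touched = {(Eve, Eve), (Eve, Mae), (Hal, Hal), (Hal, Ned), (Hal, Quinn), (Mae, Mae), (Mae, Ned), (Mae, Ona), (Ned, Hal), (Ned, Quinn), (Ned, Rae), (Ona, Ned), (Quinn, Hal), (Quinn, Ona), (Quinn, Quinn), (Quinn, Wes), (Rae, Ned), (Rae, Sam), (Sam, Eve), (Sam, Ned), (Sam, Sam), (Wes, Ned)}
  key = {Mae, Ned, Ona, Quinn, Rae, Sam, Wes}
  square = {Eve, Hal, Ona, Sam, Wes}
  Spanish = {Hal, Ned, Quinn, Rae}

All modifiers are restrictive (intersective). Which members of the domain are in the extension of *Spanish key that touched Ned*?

{Rae}

⟦that touched Ned⟧ = {x : ⟨x, Ned⟩ ∈ ⟦touched⟧} = {Hal, Mae, Ona, Rae, Sam, Wes}
⟦key⟧ = {Mae, Ned, Ona, Quinn, Rae, Sam, Wes}
… ∩ ⟦that touched Ned⟧ = {Mae, Ned, Ona, Quinn, Rae, Sam, Wes} ∩ {Hal, Mae, Ona, Rae, Sam, Wes} = {Mae, Ona, Rae, Sam, Wes}
… ∩ ⟦Spanish⟧ = {Mae, Ona, Rae, Sam, Wes} ∩ {Hal, Ned, Quinn, Rae} = {Rae}
So ⟦Spanish key that touched Ned⟧ = {Rae}.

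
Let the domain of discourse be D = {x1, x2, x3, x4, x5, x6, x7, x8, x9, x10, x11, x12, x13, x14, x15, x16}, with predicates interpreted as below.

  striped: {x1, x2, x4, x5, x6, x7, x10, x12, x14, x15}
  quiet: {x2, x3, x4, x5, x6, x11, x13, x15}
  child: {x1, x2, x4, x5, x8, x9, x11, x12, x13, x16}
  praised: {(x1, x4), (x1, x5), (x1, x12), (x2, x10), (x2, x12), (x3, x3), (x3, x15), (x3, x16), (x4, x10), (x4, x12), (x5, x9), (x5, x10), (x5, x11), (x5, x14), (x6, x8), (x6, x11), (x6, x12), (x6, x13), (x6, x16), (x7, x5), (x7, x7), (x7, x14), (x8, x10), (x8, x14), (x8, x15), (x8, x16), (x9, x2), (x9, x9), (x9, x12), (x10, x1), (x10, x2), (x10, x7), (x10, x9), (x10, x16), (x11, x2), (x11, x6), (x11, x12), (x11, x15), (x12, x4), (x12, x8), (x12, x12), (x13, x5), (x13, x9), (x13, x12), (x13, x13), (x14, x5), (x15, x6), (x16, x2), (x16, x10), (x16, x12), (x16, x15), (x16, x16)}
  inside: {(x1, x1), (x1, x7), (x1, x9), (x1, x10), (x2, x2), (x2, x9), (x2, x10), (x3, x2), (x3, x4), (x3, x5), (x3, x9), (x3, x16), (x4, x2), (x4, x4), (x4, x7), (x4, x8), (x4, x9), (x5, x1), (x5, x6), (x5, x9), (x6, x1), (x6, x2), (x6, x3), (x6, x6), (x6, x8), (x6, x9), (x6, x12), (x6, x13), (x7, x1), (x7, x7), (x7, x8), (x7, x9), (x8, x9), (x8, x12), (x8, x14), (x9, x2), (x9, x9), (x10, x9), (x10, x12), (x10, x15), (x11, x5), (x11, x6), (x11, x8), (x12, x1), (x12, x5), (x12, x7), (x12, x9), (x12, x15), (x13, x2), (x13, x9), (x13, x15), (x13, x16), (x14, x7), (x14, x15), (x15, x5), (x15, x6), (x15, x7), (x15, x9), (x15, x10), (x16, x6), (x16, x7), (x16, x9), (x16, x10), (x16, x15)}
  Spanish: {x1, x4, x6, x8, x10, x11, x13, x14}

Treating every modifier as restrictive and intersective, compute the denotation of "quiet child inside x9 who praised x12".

{x2, x4, x13}

⟦inside x9⟧ = {x : ⟨x, x9⟩ ∈ ⟦inside⟧} = {x1, x2, x3, x4, x5, x6, x7, x8, x9, x10, x12, x13, x15, x16}
⟦who praised x12⟧ = {x : ⟨x, x12⟩ ∈ ⟦praised⟧} = {x1, x2, x4, x6, x9, x11, x12, x13, x16}
⟦child⟧ = {x1, x2, x4, x5, x8, x9, x11, x12, x13, x16}
… ∩ ⟦inside x9⟧ = {x1, x2, x4, x5, x8, x9, x11, x12, x13, x16} ∩ {x1, x2, x3, x4, x5, x6, x7, x8, x9, x10, x12, x13, x15, x16} = {x1, x2, x4, x5, x8, x9, x12, x13, x16}
… ∩ ⟦who praised x12⟧ = {x1, x2, x4, x5, x8, x9, x12, x13, x16} ∩ {x1, x2, x4, x6, x9, x11, x12, x13, x16} = {x1, x2, x4, x9, x12, x13, x16}
… ∩ ⟦quiet⟧ = {x1, x2, x4, x9, x12, x13, x16} ∩ {x2, x3, x4, x5, x6, x11, x13, x15} = {x2, x4, x13}
So ⟦quiet child inside x9 who praised x12⟧ = {x2, x4, x13}.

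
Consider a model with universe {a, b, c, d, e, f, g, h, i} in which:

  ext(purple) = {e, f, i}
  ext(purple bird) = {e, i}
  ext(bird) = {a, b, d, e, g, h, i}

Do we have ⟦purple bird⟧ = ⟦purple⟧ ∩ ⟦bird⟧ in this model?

⟦purple⟧ ∩ ⟦bird⟧ = {e, f, i} ∩ {a, b, d, e, g, h, i} = {e, i}
Observed ⟦purple bird⟧ = {e, i}.
These coincide, so the modifier is intersective here.

yes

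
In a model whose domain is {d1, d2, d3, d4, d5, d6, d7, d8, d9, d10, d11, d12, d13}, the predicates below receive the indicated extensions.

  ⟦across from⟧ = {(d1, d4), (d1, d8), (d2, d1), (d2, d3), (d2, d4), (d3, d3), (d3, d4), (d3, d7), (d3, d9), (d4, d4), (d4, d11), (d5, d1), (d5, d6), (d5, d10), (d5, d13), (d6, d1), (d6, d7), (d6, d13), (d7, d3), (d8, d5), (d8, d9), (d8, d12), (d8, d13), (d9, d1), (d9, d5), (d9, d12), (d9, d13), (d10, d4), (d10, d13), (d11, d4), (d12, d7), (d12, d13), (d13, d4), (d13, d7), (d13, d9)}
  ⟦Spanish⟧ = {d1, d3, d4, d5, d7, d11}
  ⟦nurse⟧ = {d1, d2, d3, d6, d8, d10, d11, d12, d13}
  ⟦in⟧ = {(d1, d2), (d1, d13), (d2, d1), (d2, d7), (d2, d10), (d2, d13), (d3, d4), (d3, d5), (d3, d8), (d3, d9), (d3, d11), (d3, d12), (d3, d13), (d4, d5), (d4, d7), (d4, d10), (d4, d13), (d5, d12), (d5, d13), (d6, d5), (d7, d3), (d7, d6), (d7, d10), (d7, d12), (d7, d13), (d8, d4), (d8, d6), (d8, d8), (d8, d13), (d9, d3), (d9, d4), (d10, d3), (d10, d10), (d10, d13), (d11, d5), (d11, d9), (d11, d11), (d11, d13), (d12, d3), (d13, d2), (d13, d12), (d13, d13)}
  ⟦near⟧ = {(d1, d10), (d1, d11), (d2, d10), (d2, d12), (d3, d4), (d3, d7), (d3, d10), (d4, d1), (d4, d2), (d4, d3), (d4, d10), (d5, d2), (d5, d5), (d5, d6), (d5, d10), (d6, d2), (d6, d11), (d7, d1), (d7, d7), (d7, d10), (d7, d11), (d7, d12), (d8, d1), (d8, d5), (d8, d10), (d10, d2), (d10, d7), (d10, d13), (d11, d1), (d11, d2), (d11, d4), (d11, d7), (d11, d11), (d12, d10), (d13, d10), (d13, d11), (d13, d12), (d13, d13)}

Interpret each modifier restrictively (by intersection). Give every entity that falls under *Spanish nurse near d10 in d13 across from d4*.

{d1, d3}

⟦near d10⟧ = {x : ⟨x, d10⟩ ∈ ⟦near⟧} = {d1, d2, d3, d4, d5, d7, d8, d12, d13}
⟦in d13⟧ = {x : ⟨x, d13⟩ ∈ ⟦in⟧} = {d1, d2, d3, d4, d5, d7, d8, d10, d11, d13}
⟦across from d4⟧ = {x : ⟨x, d4⟩ ∈ ⟦across from⟧} = {d1, d2, d3, d4, d10, d11, d13}
⟦nurse⟧ = {d1, d2, d3, d6, d8, d10, d11, d12, d13}
… ∩ ⟦near d10⟧ = {d1, d2, d3, d6, d8, d10, d11, d12, d13} ∩ {d1, d2, d3, d4, d5, d7, d8, d12, d13} = {d1, d2, d3, d8, d12, d13}
… ∩ ⟦in d13⟧ = {d1, d2, d3, d8, d12, d13} ∩ {d1, d2, d3, d4, d5, d7, d8, d10, d11, d13} = {d1, d2, d3, d8, d13}
… ∩ ⟦across from d4⟧ = {d1, d2, d3, d8, d13} ∩ {d1, d2, d3, d4, d10, d11, d13} = {d1, d2, d3, d13}
… ∩ ⟦Spanish⟧ = {d1, d2, d3, d13} ∩ {d1, d3, d4, d5, d7, d11} = {d1, d3}
So ⟦Spanish nurse near d10 in d13 across from d4⟧ = {d1, d3}.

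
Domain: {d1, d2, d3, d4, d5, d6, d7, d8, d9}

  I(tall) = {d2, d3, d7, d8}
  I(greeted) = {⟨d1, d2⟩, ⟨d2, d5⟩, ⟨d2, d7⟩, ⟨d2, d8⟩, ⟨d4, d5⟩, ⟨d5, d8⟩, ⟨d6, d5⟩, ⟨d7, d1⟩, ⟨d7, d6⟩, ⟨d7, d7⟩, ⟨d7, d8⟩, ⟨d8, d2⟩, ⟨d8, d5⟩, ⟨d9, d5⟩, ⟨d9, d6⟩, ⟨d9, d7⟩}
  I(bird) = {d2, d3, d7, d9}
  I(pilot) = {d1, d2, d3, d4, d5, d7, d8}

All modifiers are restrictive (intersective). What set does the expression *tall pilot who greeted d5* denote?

{d2, d8}

⟦who greeted d5⟧ = {x : ⟨x, d5⟩ ∈ ⟦greeted⟧} = {d2, d4, d6, d8, d9}
⟦pilot⟧ = {d1, d2, d3, d4, d5, d7, d8}
… ∩ ⟦who greeted d5⟧ = {d1, d2, d3, d4, d5, d7, d8} ∩ {d2, d4, d6, d8, d9} = {d2, d4, d8}
… ∩ ⟦tall⟧ = {d2, d4, d8} ∩ {d2, d3, d7, d8} = {d2, d8}
So ⟦tall pilot who greeted d5⟧ = {d2, d8}.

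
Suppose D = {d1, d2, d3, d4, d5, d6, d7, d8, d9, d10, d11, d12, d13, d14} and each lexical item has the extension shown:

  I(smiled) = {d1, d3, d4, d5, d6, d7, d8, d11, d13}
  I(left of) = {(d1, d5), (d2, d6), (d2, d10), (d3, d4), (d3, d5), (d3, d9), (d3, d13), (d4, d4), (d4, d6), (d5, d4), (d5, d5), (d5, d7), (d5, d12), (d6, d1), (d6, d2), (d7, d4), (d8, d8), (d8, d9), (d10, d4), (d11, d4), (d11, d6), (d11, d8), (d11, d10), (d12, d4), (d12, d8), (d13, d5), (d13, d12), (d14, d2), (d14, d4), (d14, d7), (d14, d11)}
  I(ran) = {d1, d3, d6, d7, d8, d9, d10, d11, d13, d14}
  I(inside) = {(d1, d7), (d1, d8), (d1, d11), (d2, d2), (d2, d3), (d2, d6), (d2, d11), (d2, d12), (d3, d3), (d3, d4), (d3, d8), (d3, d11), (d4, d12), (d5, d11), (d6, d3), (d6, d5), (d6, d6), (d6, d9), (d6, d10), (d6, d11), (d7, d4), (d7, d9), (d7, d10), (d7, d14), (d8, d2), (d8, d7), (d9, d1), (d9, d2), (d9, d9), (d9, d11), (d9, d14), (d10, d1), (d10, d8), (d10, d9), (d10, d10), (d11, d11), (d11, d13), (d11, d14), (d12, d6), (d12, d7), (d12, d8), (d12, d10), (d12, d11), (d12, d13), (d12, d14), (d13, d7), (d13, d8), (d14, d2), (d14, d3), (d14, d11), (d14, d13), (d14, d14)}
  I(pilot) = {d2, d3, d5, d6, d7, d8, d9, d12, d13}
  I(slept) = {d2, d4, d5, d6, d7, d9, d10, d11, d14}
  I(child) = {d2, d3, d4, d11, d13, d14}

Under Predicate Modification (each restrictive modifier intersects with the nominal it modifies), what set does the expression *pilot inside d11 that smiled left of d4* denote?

⟦inside d11⟧ = {x : ⟨x, d11⟩ ∈ ⟦inside⟧} = {d1, d2, d3, d5, d6, d9, d11, d12, d14}
⟦that smiled⟧ = ⟦smiled⟧ = {d1, d3, d4, d5, d6, d7, d8, d11, d13}
⟦left of d4⟧ = {x : ⟨x, d4⟩ ∈ ⟦left of⟧} = {d3, d4, d5, d7, d10, d11, d12, d14}
⟦pilot⟧ = {d2, d3, d5, d6, d7, d8, d9, d12, d13}
… ∩ ⟦inside d11⟧ = {d2, d3, d5, d6, d7, d8, d9, d12, d13} ∩ {d1, d2, d3, d5, d6, d9, d11, d12, d14} = {d2, d3, d5, d6, d9, d12}
… ∩ ⟦that smiled⟧ = {d2, d3, d5, d6, d9, d12} ∩ {d1, d3, d4, d5, d6, d7, d8, d11, d13} = {d3, d5, d6}
… ∩ ⟦left of d4⟧ = {d3, d5, d6} ∩ {d3, d4, d5, d7, d10, d11, d12, d14} = {d3, d5}
So ⟦pilot inside d11 that smiled left of d4⟧ = {d3, d5}.

{d3, d5}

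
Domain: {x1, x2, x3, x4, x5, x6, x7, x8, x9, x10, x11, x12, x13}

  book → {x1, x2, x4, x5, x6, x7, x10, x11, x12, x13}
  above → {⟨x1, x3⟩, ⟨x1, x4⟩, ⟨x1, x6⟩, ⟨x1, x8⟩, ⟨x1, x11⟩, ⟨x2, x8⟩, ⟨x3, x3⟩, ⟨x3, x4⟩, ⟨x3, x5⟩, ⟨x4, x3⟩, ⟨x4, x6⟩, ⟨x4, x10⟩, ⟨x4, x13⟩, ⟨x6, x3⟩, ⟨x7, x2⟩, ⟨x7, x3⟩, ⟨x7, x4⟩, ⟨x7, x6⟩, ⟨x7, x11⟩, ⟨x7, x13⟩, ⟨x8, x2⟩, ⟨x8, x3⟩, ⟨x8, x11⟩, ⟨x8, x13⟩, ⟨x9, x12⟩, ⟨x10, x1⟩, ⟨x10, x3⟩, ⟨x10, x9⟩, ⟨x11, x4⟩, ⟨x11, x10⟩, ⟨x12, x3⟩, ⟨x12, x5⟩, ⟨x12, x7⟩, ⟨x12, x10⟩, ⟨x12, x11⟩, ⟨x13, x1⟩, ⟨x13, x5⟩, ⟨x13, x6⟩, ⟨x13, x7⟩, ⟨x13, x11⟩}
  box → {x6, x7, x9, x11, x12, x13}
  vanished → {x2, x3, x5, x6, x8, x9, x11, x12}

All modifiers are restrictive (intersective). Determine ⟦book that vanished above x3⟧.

{x6, x12}

⟦that vanished⟧ = ⟦vanished⟧ = {x2, x3, x5, x6, x8, x9, x11, x12}
⟦above x3⟧ = {x : ⟨x, x3⟩ ∈ ⟦above⟧} = {x1, x3, x4, x6, x7, x8, x10, x12}
⟦book⟧ = {x1, x2, x4, x5, x6, x7, x10, x11, x12, x13}
… ∩ ⟦that vanished⟧ = {x1, x2, x4, x5, x6, x7, x10, x11, x12, x13} ∩ {x2, x3, x5, x6, x8, x9, x11, x12} = {x2, x5, x6, x11, x12}
… ∩ ⟦above x3⟧ = {x2, x5, x6, x11, x12} ∩ {x1, x3, x4, x6, x7, x8, x10, x12} = {x6, x12}
So ⟦book that vanished above x3⟧ = {x6, x12}.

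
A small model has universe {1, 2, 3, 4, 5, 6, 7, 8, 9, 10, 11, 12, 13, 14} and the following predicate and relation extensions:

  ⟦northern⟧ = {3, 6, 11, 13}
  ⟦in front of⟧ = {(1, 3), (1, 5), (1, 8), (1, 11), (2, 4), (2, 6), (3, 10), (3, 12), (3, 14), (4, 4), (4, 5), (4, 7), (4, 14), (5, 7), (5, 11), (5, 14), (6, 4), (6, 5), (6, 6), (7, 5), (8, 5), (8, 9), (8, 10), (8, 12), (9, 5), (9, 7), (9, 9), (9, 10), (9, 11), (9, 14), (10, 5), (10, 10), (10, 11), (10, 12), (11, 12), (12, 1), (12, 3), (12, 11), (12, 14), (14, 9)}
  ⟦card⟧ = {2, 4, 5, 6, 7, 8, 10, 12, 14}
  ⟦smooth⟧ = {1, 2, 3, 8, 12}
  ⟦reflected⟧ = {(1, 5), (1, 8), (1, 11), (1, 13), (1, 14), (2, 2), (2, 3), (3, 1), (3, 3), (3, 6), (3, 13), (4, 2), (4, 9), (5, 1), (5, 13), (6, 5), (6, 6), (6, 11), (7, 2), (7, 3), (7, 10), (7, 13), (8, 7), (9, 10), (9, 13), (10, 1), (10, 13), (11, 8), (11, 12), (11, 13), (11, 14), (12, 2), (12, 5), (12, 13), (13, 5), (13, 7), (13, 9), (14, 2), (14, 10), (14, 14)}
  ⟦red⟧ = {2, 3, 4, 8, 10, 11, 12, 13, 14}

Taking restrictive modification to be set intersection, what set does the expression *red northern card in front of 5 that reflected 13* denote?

⟦in front of 5⟧ = {x : ⟨x, 5⟩ ∈ ⟦in front of⟧} = {1, 4, 6, 7, 8, 9, 10}
⟦that reflected 13⟧ = {x : ⟨x, 13⟩ ∈ ⟦reflected⟧} = {1, 3, 5, 7, 9, 10, 11, 12}
⟦card⟧ = {2, 4, 5, 6, 7, 8, 10, 12, 14}
… ∩ ⟦in front of 5⟧ = {2, 4, 5, 6, 7, 8, 10, 12, 14} ∩ {1, 4, 6, 7, 8, 9, 10} = {4, 6, 7, 8, 10}
… ∩ ⟦that reflected 13⟧ = {4, 6, 7, 8, 10} ∩ {1, 3, 5, 7, 9, 10, 11, 12} = {7, 10}
… ∩ ⟦red⟧ = {7, 10} ∩ {2, 3, 4, 8, 10, 11, 12, 13, 14} = {10}
… ∩ ⟦northern⟧ = {10} ∩ {3, 6, 11, 13} = ∅
So ⟦red northern card in front of 5 that reflected 13⟧ = {}.

{}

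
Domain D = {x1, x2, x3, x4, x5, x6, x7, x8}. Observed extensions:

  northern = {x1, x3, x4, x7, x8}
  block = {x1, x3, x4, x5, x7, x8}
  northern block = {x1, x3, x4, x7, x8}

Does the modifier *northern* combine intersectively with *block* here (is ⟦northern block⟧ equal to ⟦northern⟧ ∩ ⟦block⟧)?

yes

⟦northern⟧ ∩ ⟦block⟧ = {x1, x3, x4, x7, x8} ∩ {x1, x3, x4, x5, x7, x8} = {x1, x3, x4, x7, x8}
Observed ⟦northern block⟧ = {x1, x3, x4, x7, x8}.
These coincide, so the modifier is intersective here.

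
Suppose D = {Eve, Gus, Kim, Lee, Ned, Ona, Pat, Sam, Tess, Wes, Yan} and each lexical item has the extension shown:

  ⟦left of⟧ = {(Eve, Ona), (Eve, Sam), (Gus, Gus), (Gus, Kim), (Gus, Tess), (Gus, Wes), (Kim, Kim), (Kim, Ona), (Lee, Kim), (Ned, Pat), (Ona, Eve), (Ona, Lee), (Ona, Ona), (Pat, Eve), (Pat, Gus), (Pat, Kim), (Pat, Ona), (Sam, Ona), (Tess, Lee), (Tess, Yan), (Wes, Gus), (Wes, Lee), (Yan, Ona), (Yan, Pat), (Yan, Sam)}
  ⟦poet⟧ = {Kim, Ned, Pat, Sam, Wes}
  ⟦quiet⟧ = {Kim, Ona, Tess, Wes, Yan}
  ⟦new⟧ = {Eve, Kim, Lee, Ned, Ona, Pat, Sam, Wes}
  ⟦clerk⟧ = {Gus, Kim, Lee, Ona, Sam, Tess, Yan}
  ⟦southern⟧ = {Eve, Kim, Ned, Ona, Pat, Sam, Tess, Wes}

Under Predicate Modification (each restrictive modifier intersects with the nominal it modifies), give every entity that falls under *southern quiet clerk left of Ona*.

{Kim, Ona}

⟦left of Ona⟧ = {x : ⟨x, Ona⟩ ∈ ⟦left of⟧} = {Eve, Kim, Ona, Pat, Sam, Yan}
⟦clerk⟧ = {Gus, Kim, Lee, Ona, Sam, Tess, Yan}
… ∩ ⟦left of Ona⟧ = {Gus, Kim, Lee, Ona, Sam, Tess, Yan} ∩ {Eve, Kim, Ona, Pat, Sam, Yan} = {Kim, Ona, Sam, Yan}
… ∩ ⟦southern⟧ = {Kim, Ona, Sam, Yan} ∩ {Eve, Kim, Ned, Ona, Pat, Sam, Tess, Wes} = {Kim, Ona, Sam}
… ∩ ⟦quiet⟧ = {Kim, Ona, Sam} ∩ {Kim, Ona, Tess, Wes, Yan} = {Kim, Ona}
So ⟦southern quiet clerk left of Ona⟧ = {Kim, Ona}.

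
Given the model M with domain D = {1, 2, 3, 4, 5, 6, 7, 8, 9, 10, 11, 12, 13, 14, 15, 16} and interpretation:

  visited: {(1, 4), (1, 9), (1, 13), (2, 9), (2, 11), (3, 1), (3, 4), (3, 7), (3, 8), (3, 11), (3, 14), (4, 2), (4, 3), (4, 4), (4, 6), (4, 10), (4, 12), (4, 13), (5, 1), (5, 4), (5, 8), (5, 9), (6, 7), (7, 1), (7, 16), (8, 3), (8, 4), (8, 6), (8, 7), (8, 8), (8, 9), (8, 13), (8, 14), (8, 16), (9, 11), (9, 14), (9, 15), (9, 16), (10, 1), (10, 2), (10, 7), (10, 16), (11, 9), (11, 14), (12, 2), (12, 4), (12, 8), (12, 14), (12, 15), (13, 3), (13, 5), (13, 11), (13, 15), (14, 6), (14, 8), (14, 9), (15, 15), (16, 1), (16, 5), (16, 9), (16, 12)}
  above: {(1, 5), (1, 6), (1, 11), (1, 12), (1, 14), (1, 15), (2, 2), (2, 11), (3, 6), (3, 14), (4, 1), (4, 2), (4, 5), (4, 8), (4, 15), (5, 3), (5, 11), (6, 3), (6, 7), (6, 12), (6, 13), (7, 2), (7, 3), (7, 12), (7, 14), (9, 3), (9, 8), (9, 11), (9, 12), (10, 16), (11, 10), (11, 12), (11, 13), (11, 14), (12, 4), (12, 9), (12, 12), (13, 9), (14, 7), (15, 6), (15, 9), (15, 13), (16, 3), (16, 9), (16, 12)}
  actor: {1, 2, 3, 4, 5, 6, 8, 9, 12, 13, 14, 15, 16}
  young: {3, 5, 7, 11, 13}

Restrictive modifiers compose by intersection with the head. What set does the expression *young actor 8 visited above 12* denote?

⟦8 visited⟧ = {x : ⟨8, x⟩ ∈ ⟦visited⟧} = {3, 4, 6, 7, 8, 9, 13, 14, 16}
⟦above 12⟧ = {x : ⟨x, 12⟩ ∈ ⟦above⟧} = {1, 6, 7, 9, 11, 12, 16}
⟦actor⟧ = {1, 2, 3, 4, 5, 6, 8, 9, 12, 13, 14, 15, 16}
… ∩ ⟦8 visited⟧ = {1, 2, 3, 4, 5, 6, 8, 9, 12, 13, 14, 15, 16} ∩ {3, 4, 6, 7, 8, 9, 13, 14, 16} = {3, 4, 6, 8, 9, 13, 14, 16}
… ∩ ⟦above 12⟧ = {3, 4, 6, 8, 9, 13, 14, 16} ∩ {1, 6, 7, 9, 11, 12, 16} = {6, 9, 16}
… ∩ ⟦young⟧ = {6, 9, 16} ∩ {3, 5, 7, 11, 13} = ∅
So ⟦young actor 8 visited above 12⟧ = ∅.

∅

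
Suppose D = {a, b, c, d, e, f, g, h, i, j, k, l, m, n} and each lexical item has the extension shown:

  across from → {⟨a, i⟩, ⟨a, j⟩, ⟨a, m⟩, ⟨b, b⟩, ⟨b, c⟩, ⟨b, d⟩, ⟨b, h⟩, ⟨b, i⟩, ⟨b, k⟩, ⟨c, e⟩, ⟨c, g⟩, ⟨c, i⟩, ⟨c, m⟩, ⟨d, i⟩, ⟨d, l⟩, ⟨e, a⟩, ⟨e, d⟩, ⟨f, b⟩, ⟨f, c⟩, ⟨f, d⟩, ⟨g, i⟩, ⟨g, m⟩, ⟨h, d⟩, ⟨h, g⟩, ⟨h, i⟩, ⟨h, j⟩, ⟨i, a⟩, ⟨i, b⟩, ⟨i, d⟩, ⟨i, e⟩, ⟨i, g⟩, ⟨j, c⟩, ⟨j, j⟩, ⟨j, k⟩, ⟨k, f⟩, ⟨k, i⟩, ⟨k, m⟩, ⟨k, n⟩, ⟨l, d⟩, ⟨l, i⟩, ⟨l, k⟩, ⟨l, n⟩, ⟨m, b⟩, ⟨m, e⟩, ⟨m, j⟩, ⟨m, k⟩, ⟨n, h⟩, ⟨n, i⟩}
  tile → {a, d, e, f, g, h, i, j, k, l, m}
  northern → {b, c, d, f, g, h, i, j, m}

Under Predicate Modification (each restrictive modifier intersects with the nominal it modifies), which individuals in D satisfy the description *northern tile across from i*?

{d, g, h}

⟦across from i⟧ = {x : ⟨x, i⟩ ∈ ⟦across from⟧} = {a, b, c, d, g, h, k, l, n}
⟦tile⟧ = {a, d, e, f, g, h, i, j, k, l, m}
… ∩ ⟦across from i⟧ = {a, d, e, f, g, h, i, j, k, l, m} ∩ {a, b, c, d, g, h, k, l, n} = {a, d, g, h, k, l}
… ∩ ⟦northern⟧ = {a, d, g, h, k, l} ∩ {b, c, d, f, g, h, i, j, m} = {d, g, h}
So ⟦northern tile across from i⟧ = {d, g, h}.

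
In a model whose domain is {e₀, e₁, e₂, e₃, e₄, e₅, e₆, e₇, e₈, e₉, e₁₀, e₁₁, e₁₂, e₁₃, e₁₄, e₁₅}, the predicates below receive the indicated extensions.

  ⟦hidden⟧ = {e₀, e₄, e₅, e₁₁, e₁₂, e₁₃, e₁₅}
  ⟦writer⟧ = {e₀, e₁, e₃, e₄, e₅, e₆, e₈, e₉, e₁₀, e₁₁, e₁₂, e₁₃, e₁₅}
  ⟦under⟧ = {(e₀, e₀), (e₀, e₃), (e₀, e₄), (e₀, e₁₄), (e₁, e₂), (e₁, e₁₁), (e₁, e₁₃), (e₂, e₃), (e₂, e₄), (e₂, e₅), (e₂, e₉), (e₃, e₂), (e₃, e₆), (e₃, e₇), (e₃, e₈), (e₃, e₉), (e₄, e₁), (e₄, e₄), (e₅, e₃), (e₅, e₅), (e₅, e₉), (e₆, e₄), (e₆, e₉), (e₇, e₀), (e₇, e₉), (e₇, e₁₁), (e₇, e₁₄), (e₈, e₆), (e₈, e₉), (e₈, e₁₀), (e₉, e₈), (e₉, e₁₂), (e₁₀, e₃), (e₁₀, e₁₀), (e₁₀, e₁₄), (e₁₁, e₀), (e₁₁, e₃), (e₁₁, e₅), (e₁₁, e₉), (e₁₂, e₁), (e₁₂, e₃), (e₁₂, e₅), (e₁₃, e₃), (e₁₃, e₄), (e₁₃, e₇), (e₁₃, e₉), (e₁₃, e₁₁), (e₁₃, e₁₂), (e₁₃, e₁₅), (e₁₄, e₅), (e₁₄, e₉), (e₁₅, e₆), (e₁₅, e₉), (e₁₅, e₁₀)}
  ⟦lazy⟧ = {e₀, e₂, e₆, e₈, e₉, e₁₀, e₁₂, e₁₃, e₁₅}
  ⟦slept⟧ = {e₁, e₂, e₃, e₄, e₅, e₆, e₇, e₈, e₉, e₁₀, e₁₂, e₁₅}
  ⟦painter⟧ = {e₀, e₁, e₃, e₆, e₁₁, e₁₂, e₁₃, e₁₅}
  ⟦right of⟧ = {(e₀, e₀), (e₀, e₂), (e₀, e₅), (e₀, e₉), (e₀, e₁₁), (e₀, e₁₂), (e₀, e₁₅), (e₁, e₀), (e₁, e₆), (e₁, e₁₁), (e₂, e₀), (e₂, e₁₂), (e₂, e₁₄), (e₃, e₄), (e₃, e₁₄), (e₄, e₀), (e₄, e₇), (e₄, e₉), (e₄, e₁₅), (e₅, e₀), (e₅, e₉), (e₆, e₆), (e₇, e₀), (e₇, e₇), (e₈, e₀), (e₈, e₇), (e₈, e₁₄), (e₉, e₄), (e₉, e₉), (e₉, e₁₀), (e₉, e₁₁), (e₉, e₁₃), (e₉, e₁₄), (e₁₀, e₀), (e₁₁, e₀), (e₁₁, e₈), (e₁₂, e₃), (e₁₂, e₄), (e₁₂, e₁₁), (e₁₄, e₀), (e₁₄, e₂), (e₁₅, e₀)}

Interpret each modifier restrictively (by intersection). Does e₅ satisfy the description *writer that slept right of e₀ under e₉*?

yes

⟦that slept⟧ = ⟦slept⟧ = {e₁, e₂, e₃, e₄, e₅, e₆, e₇, e₈, e₉, e₁₀, e₁₂, e₁₅}
⟦right of e₀⟧ = {x : ⟨x, e₀⟩ ∈ ⟦right of⟧} = {e₀, e₁, e₂, e₄, e₅, e₇, e₈, e₁₀, e₁₁, e₁₄, e₁₅}
⟦under e₉⟧ = {x : ⟨x, e₉⟩ ∈ ⟦under⟧} = {e₂, e₃, e₅, e₆, e₇, e₈, e₁₁, e₁₃, e₁₄, e₁₅}
⟦writer⟧ = {e₀, e₁, e₃, e₄, e₅, e₆, e₈, e₉, e₁₀, e₁₁, e₁₂, e₁₃, e₁₅}
… ∩ ⟦that slept⟧ = {e₀, e₁, e₃, e₄, e₅, e₆, e₈, e₉, e₁₀, e₁₁, e₁₂, e₁₃, e₁₅} ∩ {e₁, e₂, e₃, e₄, e₅, e₆, e₇, e₈, e₉, e₁₀, e₁₂, e₁₅} = {e₁, e₃, e₄, e₅, e₆, e₈, e₉, e₁₀, e₁₂, e₁₅}
… ∩ ⟦right of e₀⟧ = {e₁, e₃, e₄, e₅, e₆, e₈, e₉, e₁₀, e₁₂, e₁₅} ∩ {e₀, e₁, e₂, e₄, e₅, e₇, e₈, e₁₀, e₁₁, e₁₄, e₁₅} = {e₁, e₄, e₅, e₈, e₁₀, e₁₅}
… ∩ ⟦under e₉⟧ = {e₁, e₄, e₅, e₈, e₁₀, e₁₅} ∩ {e₂, e₃, e₅, e₆, e₇, e₈, e₁₁, e₁₃, e₁₄, e₁₅} = {e₅, e₈, e₁₅}
⟦writer that slept right of e₀ under e₉⟧ = {e₅, e₈, e₁₅}; e₅ ∈ this set.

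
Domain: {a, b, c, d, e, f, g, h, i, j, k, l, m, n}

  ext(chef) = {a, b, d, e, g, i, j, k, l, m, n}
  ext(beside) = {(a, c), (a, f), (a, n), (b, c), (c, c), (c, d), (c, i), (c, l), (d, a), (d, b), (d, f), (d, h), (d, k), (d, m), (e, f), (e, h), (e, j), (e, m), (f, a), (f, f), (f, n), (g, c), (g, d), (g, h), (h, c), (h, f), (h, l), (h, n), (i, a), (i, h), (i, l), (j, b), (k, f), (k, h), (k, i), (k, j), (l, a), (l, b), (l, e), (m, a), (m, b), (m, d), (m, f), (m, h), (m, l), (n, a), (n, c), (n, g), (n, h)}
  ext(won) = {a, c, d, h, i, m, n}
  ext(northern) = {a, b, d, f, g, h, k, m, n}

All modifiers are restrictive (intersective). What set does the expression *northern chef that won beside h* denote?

{d, m, n}

⟦that won⟧ = ⟦won⟧ = {a, c, d, h, i, m, n}
⟦beside h⟧ = {x : ⟨x, h⟩ ∈ ⟦beside⟧} = {d, e, g, i, k, m, n}
⟦chef⟧ = {a, b, d, e, g, i, j, k, l, m, n}
… ∩ ⟦that won⟧ = {a, b, d, e, g, i, j, k, l, m, n} ∩ {a, c, d, h, i, m, n} = {a, d, i, m, n}
… ∩ ⟦beside h⟧ = {a, d, i, m, n} ∩ {d, e, g, i, k, m, n} = {d, i, m, n}
… ∩ ⟦northern⟧ = {d, i, m, n} ∩ {a, b, d, f, g, h, k, m, n} = {d, m, n}
So ⟦northern chef that won beside h⟧ = {d, m, n}.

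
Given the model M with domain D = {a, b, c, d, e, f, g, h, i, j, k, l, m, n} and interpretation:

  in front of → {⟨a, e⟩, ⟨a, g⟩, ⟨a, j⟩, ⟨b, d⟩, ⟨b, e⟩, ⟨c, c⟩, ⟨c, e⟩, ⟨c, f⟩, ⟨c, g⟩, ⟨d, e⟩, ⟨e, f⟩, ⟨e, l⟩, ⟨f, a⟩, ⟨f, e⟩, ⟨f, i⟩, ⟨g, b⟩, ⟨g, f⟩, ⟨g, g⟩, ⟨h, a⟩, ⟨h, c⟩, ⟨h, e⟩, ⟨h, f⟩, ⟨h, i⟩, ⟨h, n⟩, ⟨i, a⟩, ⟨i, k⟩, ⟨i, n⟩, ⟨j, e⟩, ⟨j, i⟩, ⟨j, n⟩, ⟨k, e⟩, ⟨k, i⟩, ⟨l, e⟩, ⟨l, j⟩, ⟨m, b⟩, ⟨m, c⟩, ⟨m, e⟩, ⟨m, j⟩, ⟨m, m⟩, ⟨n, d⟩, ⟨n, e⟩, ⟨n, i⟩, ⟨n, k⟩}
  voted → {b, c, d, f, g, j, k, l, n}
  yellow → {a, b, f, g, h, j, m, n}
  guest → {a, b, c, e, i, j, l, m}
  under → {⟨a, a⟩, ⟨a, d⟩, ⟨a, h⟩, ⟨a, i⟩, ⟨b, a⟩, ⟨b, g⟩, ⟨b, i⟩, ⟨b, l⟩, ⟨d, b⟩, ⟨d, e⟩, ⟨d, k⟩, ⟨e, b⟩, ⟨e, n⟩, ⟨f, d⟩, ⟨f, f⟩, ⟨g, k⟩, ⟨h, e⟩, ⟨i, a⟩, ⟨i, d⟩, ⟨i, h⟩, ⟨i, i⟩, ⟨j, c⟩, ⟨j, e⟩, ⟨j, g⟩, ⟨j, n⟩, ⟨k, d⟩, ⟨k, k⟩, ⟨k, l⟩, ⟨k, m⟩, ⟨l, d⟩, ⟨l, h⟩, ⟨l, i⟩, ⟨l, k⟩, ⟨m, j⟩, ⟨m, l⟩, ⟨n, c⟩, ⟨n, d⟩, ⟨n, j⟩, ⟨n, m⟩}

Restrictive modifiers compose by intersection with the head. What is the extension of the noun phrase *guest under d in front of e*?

{a, l}

⟦under d⟧ = {x : ⟨x, d⟩ ∈ ⟦under⟧} = {a, f, i, k, l, n}
⟦in front of e⟧ = {x : ⟨x, e⟩ ∈ ⟦in front of⟧} = {a, b, c, d, f, h, j, k, l, m, n}
⟦guest⟧ = {a, b, c, e, i, j, l, m}
… ∩ ⟦under d⟧ = {a, b, c, e, i, j, l, m} ∩ {a, f, i, k, l, n} = {a, i, l}
… ∩ ⟦in front of e⟧ = {a, i, l} ∩ {a, b, c, d, f, h, j, k, l, m, n} = {a, l}
So ⟦guest under d in front of e⟧ = {a, l}.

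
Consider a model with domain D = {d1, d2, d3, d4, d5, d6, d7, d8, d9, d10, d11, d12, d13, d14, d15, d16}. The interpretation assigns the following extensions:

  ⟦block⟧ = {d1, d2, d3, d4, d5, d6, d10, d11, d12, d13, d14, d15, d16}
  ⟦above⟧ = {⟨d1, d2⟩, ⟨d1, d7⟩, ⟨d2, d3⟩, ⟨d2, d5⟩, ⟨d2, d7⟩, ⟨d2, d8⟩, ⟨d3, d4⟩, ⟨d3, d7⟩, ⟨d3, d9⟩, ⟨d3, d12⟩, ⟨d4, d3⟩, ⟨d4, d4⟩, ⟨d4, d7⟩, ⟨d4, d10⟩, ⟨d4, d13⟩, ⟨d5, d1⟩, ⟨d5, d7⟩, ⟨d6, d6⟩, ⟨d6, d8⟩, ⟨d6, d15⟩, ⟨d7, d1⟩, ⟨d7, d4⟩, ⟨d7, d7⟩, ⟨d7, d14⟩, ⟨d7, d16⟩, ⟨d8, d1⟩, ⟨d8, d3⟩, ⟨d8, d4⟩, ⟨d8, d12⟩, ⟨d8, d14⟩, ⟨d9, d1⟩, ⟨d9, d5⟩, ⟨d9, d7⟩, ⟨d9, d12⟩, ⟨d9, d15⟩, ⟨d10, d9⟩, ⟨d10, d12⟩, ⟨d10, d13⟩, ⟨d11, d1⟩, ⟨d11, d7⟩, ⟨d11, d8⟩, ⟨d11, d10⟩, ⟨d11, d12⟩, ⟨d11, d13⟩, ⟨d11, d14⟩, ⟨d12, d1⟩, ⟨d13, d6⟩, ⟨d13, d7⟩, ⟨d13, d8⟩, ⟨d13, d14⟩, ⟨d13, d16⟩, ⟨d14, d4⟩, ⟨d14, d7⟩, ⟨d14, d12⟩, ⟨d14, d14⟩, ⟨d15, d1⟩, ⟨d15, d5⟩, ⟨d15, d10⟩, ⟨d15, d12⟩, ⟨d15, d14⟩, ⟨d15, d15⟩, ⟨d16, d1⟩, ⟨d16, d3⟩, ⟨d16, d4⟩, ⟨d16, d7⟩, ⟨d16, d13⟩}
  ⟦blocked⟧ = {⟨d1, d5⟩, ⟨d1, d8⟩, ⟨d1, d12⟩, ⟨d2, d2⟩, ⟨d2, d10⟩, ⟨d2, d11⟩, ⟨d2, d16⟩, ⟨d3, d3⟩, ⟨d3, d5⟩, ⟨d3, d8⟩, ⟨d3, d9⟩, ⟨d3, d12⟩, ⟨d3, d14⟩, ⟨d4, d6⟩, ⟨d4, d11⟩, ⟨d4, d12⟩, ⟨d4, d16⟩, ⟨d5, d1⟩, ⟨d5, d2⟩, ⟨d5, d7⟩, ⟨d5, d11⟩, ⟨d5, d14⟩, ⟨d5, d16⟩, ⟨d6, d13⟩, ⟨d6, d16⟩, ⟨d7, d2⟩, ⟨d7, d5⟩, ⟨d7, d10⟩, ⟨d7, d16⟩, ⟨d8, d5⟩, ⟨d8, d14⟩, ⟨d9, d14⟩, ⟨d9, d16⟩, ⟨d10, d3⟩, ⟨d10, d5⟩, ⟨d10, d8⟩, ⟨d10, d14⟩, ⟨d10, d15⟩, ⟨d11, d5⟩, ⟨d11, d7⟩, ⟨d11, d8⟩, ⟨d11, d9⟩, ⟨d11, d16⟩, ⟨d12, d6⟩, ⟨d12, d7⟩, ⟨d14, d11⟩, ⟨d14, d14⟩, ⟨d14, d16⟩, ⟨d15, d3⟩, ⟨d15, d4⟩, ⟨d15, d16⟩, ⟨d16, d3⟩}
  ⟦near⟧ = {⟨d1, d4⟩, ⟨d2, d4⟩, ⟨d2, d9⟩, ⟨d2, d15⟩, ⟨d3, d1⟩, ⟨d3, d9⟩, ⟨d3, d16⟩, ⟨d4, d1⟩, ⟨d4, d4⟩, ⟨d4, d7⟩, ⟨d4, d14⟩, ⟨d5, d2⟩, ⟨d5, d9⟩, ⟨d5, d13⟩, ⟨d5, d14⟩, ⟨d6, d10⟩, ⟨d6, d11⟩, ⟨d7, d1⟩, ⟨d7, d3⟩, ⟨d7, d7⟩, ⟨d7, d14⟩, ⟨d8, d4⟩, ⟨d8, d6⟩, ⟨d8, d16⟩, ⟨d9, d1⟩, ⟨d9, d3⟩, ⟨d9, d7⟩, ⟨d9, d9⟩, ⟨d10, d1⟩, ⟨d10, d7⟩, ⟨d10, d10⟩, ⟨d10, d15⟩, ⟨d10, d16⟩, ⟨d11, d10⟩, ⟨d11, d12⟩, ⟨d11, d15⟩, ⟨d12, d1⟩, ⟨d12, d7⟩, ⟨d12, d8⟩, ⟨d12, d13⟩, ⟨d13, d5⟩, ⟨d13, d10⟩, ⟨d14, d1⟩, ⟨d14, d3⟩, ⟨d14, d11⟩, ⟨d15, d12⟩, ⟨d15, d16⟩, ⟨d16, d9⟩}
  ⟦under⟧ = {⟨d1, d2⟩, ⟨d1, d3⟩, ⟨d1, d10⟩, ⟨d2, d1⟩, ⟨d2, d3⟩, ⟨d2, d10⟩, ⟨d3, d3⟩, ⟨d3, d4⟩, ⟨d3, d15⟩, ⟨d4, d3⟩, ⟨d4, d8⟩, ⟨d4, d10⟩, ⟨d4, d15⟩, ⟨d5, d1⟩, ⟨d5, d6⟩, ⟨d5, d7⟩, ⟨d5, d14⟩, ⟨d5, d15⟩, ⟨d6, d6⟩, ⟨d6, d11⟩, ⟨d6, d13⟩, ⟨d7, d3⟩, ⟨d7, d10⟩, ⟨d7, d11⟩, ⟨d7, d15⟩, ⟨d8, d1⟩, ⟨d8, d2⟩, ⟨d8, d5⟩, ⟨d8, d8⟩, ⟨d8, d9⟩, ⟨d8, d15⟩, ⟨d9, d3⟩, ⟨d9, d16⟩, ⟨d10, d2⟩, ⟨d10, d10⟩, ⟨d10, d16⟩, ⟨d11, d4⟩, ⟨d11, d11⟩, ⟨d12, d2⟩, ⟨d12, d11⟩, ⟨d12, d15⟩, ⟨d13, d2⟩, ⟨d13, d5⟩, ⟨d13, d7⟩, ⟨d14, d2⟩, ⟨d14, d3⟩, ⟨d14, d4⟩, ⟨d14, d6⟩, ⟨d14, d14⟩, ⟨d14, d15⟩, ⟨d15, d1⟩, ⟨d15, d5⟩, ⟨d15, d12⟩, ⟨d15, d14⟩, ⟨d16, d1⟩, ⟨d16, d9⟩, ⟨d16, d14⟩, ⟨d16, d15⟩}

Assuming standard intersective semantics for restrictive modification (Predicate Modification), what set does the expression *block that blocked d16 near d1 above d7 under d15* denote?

⟦that blocked d16⟧ = {x : ⟨x, d16⟩ ∈ ⟦blocked⟧} = {d2, d4, d5, d6, d7, d9, d11, d14, d15}
⟦near d1⟧ = {x : ⟨x, d1⟩ ∈ ⟦near⟧} = {d3, d4, d7, d9, d10, d12, d14}
⟦above d7⟧ = {x : ⟨x, d7⟩ ∈ ⟦above⟧} = {d1, d2, d3, d4, d5, d7, d9, d11, d13, d14, d16}
⟦under d15⟧ = {x : ⟨x, d15⟩ ∈ ⟦under⟧} = {d3, d4, d5, d7, d8, d12, d14, d16}
⟦block⟧ = {d1, d2, d3, d4, d5, d6, d10, d11, d12, d13, d14, d15, d16}
… ∩ ⟦that blocked d16⟧ = {d1, d2, d3, d4, d5, d6, d10, d11, d12, d13, d14, d15, d16} ∩ {d2, d4, d5, d6, d7, d9, d11, d14, d15} = {d2, d4, d5, d6, d11, d14, d15}
… ∩ ⟦near d1⟧ = {d2, d4, d5, d6, d11, d14, d15} ∩ {d3, d4, d7, d9, d10, d12, d14} = {d4, d14}
… ∩ ⟦above d7⟧ = {d4, d14} ∩ {d1, d2, d3, d4, d5, d7, d9, d11, d13, d14, d16} = {d4, d14}
… ∩ ⟦under d15⟧ = {d4, d14} ∩ {d3, d4, d5, d7, d8, d12, d14, d16} = {d4, d14}
So ⟦block that blocked d16 near d1 above d7 under d15⟧ = {d4, d14}.

{d4, d14}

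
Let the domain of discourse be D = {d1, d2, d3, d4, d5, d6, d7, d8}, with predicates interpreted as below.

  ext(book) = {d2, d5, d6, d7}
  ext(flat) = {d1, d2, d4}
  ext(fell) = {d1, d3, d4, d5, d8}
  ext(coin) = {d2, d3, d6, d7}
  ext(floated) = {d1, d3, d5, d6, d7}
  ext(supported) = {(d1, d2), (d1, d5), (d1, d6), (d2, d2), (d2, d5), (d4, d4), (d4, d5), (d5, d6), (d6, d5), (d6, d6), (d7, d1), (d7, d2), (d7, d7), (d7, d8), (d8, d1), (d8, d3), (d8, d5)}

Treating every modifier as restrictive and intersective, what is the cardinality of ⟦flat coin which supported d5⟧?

⟦which supported d5⟧ = {x : ⟨x, d5⟩ ∈ ⟦supported⟧} = {d1, d2, d4, d6, d8}
⟦coin⟧ = {d2, d3, d6, d7}
… ∩ ⟦which supported d5⟧ = {d2, d3, d6, d7} ∩ {d1, d2, d4, d6, d8} = {d2, d6}
… ∩ ⟦flat⟧ = {d2, d6} ∩ {d1, d2, d4} = {d2}
⟦flat coin which supported d5⟧ = {d2}, so the cardinality is 1.

1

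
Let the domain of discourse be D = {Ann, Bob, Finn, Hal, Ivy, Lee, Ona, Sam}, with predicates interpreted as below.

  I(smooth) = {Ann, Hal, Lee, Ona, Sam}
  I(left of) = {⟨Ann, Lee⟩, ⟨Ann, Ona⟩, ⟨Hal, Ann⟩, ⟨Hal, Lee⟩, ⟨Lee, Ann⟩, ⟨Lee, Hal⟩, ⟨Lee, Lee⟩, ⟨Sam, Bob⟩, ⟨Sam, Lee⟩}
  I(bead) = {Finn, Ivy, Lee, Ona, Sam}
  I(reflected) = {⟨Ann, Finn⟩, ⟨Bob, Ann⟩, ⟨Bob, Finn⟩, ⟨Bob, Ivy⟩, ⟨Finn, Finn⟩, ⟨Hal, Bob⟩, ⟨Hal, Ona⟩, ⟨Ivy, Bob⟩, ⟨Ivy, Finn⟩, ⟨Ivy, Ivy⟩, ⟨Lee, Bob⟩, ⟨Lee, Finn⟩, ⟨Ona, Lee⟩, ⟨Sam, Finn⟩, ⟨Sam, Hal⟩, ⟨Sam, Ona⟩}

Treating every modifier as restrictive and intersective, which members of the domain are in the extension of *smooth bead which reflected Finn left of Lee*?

⟦which reflected Finn⟧ = {x : ⟨x, Finn⟩ ∈ ⟦reflected⟧} = {Ann, Bob, Finn, Ivy, Lee, Sam}
⟦left of Lee⟧ = {x : ⟨x, Lee⟩ ∈ ⟦left of⟧} = {Ann, Hal, Lee, Sam}
⟦bead⟧ = {Finn, Ivy, Lee, Ona, Sam}
… ∩ ⟦which reflected Finn⟧ = {Finn, Ivy, Lee, Ona, Sam} ∩ {Ann, Bob, Finn, Ivy, Lee, Sam} = {Finn, Ivy, Lee, Sam}
… ∩ ⟦left of Lee⟧ = {Finn, Ivy, Lee, Sam} ∩ {Ann, Hal, Lee, Sam} = {Lee, Sam}
… ∩ ⟦smooth⟧ = {Lee, Sam} ∩ {Ann, Hal, Lee, Ona, Sam} = {Lee, Sam}
So ⟦smooth bead which reflected Finn left of Lee⟧ = {Lee, Sam}.

{Lee, Sam}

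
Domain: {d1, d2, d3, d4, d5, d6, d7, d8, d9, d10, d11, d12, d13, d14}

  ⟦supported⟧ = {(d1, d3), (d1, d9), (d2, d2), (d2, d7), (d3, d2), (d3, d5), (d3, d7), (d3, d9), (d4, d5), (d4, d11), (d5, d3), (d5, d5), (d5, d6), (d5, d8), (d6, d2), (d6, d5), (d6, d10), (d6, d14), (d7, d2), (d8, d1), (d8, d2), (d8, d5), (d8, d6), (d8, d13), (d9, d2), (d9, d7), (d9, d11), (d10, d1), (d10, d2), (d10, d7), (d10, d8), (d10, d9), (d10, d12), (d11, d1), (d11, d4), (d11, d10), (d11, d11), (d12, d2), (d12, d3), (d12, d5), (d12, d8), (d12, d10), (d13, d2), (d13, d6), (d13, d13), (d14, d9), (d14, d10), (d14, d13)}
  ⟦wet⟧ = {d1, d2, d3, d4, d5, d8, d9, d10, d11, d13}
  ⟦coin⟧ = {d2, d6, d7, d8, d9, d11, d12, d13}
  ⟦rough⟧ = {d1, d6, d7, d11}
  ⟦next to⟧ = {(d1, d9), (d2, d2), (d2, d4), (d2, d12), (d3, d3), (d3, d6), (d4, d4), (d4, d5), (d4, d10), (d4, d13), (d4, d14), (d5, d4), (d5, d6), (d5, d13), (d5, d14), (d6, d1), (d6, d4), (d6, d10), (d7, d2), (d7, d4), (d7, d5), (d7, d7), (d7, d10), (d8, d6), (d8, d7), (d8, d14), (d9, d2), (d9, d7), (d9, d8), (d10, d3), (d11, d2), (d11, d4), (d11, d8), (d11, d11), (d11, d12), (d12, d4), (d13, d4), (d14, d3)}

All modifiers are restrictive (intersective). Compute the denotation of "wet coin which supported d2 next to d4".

⟦which supported d2⟧ = {x : ⟨x, d2⟩ ∈ ⟦supported⟧} = {d2, d3, d6, d7, d8, d9, d10, d12, d13}
⟦next to d4⟧ = {x : ⟨x, d4⟩ ∈ ⟦next to⟧} = {d2, d4, d5, d6, d7, d11, d12, d13}
⟦coin⟧ = {d2, d6, d7, d8, d9, d11, d12, d13}
… ∩ ⟦which supported d2⟧ = {d2, d6, d7, d8, d9, d11, d12, d13} ∩ {d2, d3, d6, d7, d8, d9, d10, d12, d13} = {d2, d6, d7, d8, d9, d12, d13}
… ∩ ⟦next to d4⟧ = {d2, d6, d7, d8, d9, d12, d13} ∩ {d2, d4, d5, d6, d7, d11, d12, d13} = {d2, d6, d7, d12, d13}
… ∩ ⟦wet⟧ = {d2, d6, d7, d12, d13} ∩ {d1, d2, d3, d4, d5, d8, d9, d10, d11, d13} = {d2, d13}
So ⟦wet coin which supported d2 next to d4⟧ = {d2, d13}.

{d2, d13}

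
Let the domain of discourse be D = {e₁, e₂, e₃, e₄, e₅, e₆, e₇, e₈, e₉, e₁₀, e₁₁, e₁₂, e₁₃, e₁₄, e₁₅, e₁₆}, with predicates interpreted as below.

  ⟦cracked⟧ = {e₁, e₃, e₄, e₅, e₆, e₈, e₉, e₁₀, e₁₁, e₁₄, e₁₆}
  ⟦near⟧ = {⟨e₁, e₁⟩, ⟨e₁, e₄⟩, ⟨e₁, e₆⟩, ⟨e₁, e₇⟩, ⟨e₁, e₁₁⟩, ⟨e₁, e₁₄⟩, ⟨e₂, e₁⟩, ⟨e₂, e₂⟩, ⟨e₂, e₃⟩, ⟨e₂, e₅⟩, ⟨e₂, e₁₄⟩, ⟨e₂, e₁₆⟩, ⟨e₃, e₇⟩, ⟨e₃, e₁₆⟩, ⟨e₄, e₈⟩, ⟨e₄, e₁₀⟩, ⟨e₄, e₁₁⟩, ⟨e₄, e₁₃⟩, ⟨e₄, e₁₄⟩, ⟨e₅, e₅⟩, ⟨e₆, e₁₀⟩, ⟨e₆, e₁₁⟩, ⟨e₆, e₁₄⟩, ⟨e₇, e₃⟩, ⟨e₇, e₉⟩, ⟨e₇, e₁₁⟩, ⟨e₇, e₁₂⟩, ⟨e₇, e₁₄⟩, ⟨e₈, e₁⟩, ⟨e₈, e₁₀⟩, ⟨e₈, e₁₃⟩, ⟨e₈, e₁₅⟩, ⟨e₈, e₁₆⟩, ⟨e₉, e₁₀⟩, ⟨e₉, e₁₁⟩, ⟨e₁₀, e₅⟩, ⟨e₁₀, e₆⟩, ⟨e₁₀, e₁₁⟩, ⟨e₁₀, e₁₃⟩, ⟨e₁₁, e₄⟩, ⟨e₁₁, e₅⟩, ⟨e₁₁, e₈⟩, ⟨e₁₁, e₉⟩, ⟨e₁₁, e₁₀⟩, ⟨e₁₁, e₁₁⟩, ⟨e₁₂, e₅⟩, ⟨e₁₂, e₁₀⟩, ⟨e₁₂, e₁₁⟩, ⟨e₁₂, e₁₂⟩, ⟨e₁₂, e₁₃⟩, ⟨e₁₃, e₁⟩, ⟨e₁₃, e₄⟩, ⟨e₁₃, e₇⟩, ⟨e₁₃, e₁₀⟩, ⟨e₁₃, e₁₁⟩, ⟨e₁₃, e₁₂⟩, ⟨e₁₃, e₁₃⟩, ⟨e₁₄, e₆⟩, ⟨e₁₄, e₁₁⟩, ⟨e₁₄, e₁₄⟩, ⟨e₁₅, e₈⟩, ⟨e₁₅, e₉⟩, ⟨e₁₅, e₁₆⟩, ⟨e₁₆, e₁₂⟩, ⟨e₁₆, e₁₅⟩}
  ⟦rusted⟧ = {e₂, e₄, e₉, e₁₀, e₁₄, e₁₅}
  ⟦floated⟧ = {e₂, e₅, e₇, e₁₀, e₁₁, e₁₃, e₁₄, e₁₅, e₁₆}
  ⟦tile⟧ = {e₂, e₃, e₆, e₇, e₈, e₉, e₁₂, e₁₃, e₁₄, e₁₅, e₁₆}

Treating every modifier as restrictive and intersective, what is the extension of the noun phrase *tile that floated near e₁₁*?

{e₇, e₁₃, e₁₄}

⟦that floated⟧ = ⟦floated⟧ = {e₂, e₅, e₇, e₁₀, e₁₁, e₁₃, e₁₄, e₁₅, e₁₆}
⟦near e₁₁⟧ = {x : ⟨x, e₁₁⟩ ∈ ⟦near⟧} = {e₁, e₄, e₆, e₇, e₉, e₁₀, e₁₁, e₁₂, e₁₃, e₁₄}
⟦tile⟧ = {e₂, e₃, e₆, e₇, e₈, e₉, e₁₂, e₁₃, e₁₄, e₁₅, e₁₆}
… ∩ ⟦that floated⟧ = {e₂, e₃, e₆, e₇, e₈, e₉, e₁₂, e₁₃, e₁₄, e₁₅, e₁₆} ∩ {e₂, e₅, e₇, e₁₀, e₁₁, e₁₃, e₁₄, e₁₅, e₁₆} = {e₂, e₇, e₁₃, e₁₄, e₁₅, e₁₆}
… ∩ ⟦near e₁₁⟧ = {e₂, e₇, e₁₃, e₁₄, e₁₅, e₁₆} ∩ {e₁, e₄, e₆, e₇, e₉, e₁₀, e₁₁, e₁₂, e₁₃, e₁₄} = {e₇, e₁₃, e₁₄}
So ⟦tile that floated near e₁₁⟧ = {e₇, e₁₃, e₁₄}.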